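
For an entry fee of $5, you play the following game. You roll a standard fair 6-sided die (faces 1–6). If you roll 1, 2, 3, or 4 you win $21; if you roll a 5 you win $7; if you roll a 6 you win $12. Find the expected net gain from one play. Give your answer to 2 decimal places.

$12.17

E[payout] = (1/6)·7 + (1/6)·12 + (2/3)·21 = 103/6
Expected profit = 103/6 − 5 = 73/6 ≈ $12.17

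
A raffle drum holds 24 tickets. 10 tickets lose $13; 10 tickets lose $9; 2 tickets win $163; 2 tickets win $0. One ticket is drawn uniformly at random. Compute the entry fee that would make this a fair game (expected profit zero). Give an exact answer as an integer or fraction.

E[payout] = (10/24)·(-13) + (10/24)·(-9) + (2/24)·163 + (2/24)·0 = 53/12
Fair fee = E[payout] = 53/12

53/12 dollars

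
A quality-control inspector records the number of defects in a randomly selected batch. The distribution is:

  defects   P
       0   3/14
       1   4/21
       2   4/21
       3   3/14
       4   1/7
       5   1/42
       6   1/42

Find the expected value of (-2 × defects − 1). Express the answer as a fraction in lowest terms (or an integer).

E[-2x-1] = (3/14)·(-1) + (4/21)·(-3) + (4/21)·(-5) + (3/14)·(-7) + (1/7)·(-9) + (1/42)·(-11) + (1/42)·(-13)
     = -107/21

-107/21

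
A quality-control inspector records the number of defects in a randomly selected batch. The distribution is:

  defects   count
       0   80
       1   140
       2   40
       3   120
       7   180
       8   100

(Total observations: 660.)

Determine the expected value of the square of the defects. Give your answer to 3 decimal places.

Total = 660, so P(defects=0) = 80/660, etc.
E[X²] = (4/33)·0 + (7/33)·1 + (2/33)·4 + (2/11)·9 + (3/11)·49 + (5/33)·64
     = 830/33 ≈ 25.152

25.152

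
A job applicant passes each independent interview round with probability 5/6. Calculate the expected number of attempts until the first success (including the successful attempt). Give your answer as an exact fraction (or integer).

6/5

For a geometric distribution, E[trials] = 1/p = 1/(5/6) = 6/5.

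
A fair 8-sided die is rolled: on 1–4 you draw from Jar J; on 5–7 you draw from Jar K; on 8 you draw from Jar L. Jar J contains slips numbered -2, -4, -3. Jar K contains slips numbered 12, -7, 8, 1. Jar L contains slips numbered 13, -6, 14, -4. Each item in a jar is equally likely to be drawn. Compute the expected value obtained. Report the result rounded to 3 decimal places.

0.344

E[X | Jar J] = (-2 − 4 − 3)/3 = -3
E[X | Jar K] = (12 − 7 + 8 + 1)/4 = 7/2
E[X | Jar L] = (13 − 6 + 14 − 4)/4 = 17/4
E[X] = (1/2)·(-3) + (3/8)·7/2 + (1/8)·17/4 = 11/32 ≈ 0.344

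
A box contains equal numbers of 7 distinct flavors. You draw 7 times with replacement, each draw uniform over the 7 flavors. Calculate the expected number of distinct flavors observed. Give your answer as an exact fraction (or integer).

Let Xⱼ=1 if type j appears at least once. P(Xⱼ=1) = 1 − ((7−1)/7)^7 = 543607/823543.
E[#distinct] = 7·543607/823543 = 543607/117649.

543607/117649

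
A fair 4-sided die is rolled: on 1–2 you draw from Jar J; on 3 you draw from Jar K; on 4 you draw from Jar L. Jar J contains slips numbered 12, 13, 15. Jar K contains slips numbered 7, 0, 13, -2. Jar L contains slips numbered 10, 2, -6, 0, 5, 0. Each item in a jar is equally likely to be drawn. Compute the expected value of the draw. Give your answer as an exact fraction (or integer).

33/4

E[X | Jar J] = (12 + 13 + 15)/3 = 40/3
E[X | Jar K] = (7 + 0 + 13 − 2)/4 = 9/2
E[X | Jar L] = (10 + 2 − 6 + 0 + 5 + 0)/6 = 11/6
E[X] = (1/2)·40/3 + (1/4)·9/2 + (1/4)·11/6 = 33/4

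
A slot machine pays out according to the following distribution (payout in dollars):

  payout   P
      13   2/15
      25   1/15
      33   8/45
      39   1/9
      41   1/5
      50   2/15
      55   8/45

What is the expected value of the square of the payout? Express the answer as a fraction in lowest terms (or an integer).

14707/9

E[X²] = (2/15)·169 + (1/15)·625 + (8/45)·1089 + (1/9)·1521 + (1/5)·1681 + (2/15)·2500 + (8/45)·3025
     = 14707/9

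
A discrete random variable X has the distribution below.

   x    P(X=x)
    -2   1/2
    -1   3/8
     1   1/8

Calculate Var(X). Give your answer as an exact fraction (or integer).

E[X] = (1/2)·(-2) + (3/8)·(-1) + (1/8)·1 = -5/4
E[X²] = (1/2)·4 + (3/8)·1 + (1/8)·1 = 5/2
Var(X) = 5/2 − (-5/4)² = 15/16

15/16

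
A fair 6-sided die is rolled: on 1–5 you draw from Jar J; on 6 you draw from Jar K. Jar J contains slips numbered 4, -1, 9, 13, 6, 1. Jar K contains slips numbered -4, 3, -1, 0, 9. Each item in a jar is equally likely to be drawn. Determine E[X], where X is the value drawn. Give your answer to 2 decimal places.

E[X | Jar J] = (4 − 1 + 9 + 13 + 6 + 1)/6 = 16/3
E[X | Jar K] = (-4 + 3 − 1 + 0 + 9)/5 = 7/5
E[X] = (5/6)·16/3 + (1/6)·7/5 = 421/90 ≈ 4.68

4.68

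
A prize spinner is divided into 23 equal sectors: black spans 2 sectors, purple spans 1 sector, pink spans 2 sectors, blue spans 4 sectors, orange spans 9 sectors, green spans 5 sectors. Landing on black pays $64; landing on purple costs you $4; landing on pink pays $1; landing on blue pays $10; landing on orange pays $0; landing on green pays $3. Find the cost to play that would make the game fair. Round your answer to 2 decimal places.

E[payout] = (2/23)·64 + (1/23)·(-4) + (2/23)·1 + (4/23)·10 + (9/23)·0 + (5/23)·3 = 181/23
Fair fee = E[payout] = 181/23 ≈ $7.87

$7.87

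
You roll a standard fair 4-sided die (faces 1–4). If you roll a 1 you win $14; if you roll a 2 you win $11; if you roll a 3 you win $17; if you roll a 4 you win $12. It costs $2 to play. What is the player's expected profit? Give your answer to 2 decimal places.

E[payout] = (1/4)·11 + (1/4)·12 + (1/4)·14 + (1/4)·17 = 27/2
Expected profit = 27/2 − 2 = 23/2 ≈ $11.50

$11.50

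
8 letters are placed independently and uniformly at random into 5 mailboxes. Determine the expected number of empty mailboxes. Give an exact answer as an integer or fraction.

65536/78125

Let Xⱼ=1 if mailbox j is empty. P(Xⱼ=1) = ((5-1)/5)^8 = 65536/390625.
By linearity, E[#empty] = 5·65536/390625 = 65536/78125.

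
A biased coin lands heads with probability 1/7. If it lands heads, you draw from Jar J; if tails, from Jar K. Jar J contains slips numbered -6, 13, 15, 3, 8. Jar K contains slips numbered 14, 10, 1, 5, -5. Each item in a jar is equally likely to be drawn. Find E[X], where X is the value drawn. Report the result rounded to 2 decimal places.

5.23

E[X | Jar J] = (-6 + 13 + 15 + 3 + 8)/5 = 33/5
E[X | Jar K] = (14 + 10 + 1 + 5 − 5)/5 = 5
E[X] = (1/7)·33/5 + (6/7)·5 = 183/35 ≈ 5.23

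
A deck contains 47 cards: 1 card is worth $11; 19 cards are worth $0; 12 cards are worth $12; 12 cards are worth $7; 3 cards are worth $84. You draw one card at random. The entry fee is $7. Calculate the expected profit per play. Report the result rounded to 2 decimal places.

E[payout] = (1/47)·11 + (19/47)·0 + (12/47)·12 + (12/47)·7 + (3/47)·84 = 491/47
Expected profit = 491/47 − 7 = 162/47 ≈ $3.45

$3.45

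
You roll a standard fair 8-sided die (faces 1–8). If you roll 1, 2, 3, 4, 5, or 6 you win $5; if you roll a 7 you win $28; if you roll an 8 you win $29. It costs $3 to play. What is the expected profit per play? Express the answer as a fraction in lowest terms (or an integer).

E[payout] = (3/4)·5 + (1/8)·28 + (1/8)·29 = 87/8
Expected profit = 87/8 − 3 = 63/8

63/8 dollars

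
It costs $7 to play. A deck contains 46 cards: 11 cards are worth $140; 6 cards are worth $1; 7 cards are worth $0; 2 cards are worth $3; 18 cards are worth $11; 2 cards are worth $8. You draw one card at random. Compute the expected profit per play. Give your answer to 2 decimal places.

$31.39

E[payout] = (11/46)·140 + (6/46)·1 + (7/46)·0 + (2/46)·3 + (18/46)·11 + (2/46)·8 = 883/23
Expected profit = 883/23 − 7 = 722/23 ≈ $31.39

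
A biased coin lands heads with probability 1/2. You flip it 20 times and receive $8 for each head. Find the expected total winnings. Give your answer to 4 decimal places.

E[#heads] = 20·1/2 = 10 (linearity over flips).
E[winnings] = 8·10 = 80.
≈ 80.0000

$80.0000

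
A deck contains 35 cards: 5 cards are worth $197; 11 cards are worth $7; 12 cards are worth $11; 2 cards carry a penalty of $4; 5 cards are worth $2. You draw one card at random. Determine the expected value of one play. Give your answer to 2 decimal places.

E[payout] = (5/35)·197 + (11/35)·7 + (12/35)·11 + (2/35)·(-4) + (5/35)·2 = 1196/35
≈ $34.17

$34.17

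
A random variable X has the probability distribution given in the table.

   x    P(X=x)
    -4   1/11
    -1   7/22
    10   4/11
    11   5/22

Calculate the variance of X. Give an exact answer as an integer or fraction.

4342/121

E[X] = (1/11)·(-4) + (7/22)·(-1) + (4/11)·10 + (5/22)·11 = 60/11
E[X²] = (1/11)·16 + (7/22)·1 + (4/11)·100 + (5/22)·121 = 722/11
Var(X) = 722/11 − (60/11)² = 4342/121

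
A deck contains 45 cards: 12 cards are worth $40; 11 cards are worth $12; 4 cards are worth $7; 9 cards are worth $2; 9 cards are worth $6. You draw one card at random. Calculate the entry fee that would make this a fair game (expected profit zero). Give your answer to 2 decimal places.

$15.82

E[payout] = (12/45)·40 + (11/45)·12 + (4/45)·7 + (9/45)·2 + (9/45)·6 = 712/45
Fair fee = E[payout] = 712/45 ≈ $15.82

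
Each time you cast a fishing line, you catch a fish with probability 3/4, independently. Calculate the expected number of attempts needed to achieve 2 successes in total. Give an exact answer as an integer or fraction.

By linearity (sum of 2 independent geometric waits), E[trials] = 2/p = 2/(3/4) = 8/3.

8/3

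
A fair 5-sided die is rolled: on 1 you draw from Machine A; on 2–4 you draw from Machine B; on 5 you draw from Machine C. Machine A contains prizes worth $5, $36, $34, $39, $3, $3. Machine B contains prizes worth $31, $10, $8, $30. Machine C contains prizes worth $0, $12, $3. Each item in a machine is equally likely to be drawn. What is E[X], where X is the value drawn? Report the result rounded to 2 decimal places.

E[X | Machine A] = (5 + 36 + 34 + 39 + 3 + 3)/6 = 20
E[X | Machine B] = (31 + 10 + 8 + 30)/4 = 79/4
E[X | Machine C] = (0 + 12 + 3)/3 = 5
E[X] = (1/5)·20 + (3/5)·79/4 + (1/5)·5 = 337/20 ≈ 16.85

$16.85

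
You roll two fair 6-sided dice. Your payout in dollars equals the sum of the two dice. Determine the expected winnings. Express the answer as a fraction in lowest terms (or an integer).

Distribution of the sum of the two dice: 2 w.p. 1/36, 3 w.p. 1/18, 4 w.p. 1/12, 5 w.p. 1/9, 6 w.p. 5/36, 7 w.p. 1/6, …
E[payout] = (1/36)·2 + (1/18)·3 + (1/12)·4 + (1/9)·5 + (5/36)·6 + (1/6)·7 + (5/36)·8 + (1/9)·9 + (1/12)·10 + (1/18)·11 + (1/36)·12 = 7

$7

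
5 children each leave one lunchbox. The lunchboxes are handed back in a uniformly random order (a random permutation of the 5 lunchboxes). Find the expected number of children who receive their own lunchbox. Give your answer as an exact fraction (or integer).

Let Xᵢ = 1 if person i gets their own lunchbox. For each i, P(Xᵢ=1) = 1/5.
By linearity of expectation, E[X₁+…+X_5] = 5·(1/5) = 1.

1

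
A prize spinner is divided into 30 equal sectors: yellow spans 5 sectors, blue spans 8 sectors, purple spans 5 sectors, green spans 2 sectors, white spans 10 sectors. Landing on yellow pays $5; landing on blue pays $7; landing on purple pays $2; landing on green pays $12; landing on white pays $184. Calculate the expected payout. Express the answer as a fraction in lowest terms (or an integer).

391/6 dollars

E[payout] = (5/30)·5 + (8/30)·7 + (5/30)·2 + (2/30)·12 + (10/30)·184 = 391/6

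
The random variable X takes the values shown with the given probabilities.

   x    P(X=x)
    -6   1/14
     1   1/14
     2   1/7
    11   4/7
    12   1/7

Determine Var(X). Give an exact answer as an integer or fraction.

E[X] = (1/14)·(-6) + (1/14)·1 + (1/7)·2 + (4/7)·11 + (1/7)·12 = 111/14
E[X²] = (1/14)·36 + (1/14)·1 + (1/7)·4 + (4/7)·121 + (1/7)·144 = 1301/14
Var(X) = 1301/14 − (111/14)² = 5893/196

5893/196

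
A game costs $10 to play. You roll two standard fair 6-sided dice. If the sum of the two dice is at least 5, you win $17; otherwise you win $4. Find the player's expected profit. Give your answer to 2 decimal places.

$4.83

E[payout] = (1/6)·4 + (5/6)·17 = 89/6
Expected profit = 89/6 − 10 = 29/6 ≈ $4.83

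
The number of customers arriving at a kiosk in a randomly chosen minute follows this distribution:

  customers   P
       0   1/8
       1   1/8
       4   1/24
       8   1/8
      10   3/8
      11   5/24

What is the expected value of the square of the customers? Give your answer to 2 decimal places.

E[X²] = (1/8)·0 + (1/8)·1 + (1/24)·16 + (1/8)·64 + (3/8)·100 + (5/24)·121
     = 143/2 ≈ 71.50

71.50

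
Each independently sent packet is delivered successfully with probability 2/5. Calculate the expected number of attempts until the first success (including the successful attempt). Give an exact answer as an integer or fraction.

5/2

For a geometric distribution, E[trials] = 1/p = 1/(2/5) = 5/2.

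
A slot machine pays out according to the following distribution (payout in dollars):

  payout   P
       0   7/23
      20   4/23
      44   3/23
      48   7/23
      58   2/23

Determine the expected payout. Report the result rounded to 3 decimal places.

$28.870

E[X] = (7/23)·0 + (4/23)·20 + (3/23)·44 + (7/23)·48 + (2/23)·58
     = 664/23 ≈ 28.870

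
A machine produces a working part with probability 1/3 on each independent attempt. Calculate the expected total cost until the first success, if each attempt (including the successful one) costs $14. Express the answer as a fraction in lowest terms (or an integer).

$42

E[#attempts] = 1/p = 3; E[cost] = 14·3 = 42.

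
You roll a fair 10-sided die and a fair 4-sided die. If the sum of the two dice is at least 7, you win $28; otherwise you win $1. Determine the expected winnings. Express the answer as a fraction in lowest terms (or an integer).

E[payout] = (7/20)·1 + (13/20)·28 = 371/20

371/20 dollars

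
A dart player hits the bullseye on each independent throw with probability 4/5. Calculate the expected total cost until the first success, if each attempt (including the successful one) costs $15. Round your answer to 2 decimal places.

E[#attempts] = 1/p = 5/4; E[cost] = 15·5/4 = 75/4.
≈ 18.75

$18.75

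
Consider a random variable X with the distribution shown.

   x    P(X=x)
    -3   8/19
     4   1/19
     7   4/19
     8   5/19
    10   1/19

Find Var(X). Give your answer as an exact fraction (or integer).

10012/361

E[X] = (8/19)·(-3) + (1/19)·4 + (4/19)·7 + (5/19)·8 + (1/19)·10 = 58/19
E[X²] = (8/19)·9 + (1/19)·16 + (4/19)·49 + (5/19)·64 + (1/19)·100 = 704/19
Var(X) = 704/19 − (58/19)² = 10012/361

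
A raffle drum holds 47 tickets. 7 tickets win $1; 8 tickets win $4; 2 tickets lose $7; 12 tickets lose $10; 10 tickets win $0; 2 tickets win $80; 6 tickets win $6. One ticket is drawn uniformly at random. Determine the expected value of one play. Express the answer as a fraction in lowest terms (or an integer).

101/47 dollars

E[payout] = (7/47)·1 + (8/47)·4 + (2/47)·(-7) + (12/47)·(-10) + (10/47)·0 + (2/47)·80 + (6/47)·6 = 101/47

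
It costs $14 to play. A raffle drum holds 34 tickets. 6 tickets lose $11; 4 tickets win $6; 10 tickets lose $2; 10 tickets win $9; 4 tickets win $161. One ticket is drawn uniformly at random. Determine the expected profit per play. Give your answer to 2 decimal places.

$5.76

E[payout] = (6/34)·(-11) + (4/34)·6 + (10/34)·(-2) + (10/34)·9 + (4/34)·161 = 336/17
Expected profit = 336/17 − 14 = 98/17 ≈ $5.76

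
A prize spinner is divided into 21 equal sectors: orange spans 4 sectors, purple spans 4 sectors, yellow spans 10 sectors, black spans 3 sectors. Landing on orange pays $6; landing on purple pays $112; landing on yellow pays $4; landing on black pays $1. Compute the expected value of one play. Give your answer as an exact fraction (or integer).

E[payout] = (4/21)·6 + (4/21)·112 + (10/21)·4 + (3/21)·1 = 515/21

515/21 dollars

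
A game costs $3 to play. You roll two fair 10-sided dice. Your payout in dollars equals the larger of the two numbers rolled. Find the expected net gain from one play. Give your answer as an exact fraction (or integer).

Distribution of the larger of the two numbers rolled: 1 w.p. 1/100, 2 w.p. 3/100, 3 w.p. 1/20, 4 w.p. 7/100, 5 w.p. 9/100, 6 w.p. 11/100, …
E[payout] = (1/100)·1 + (3/100)·2 + (1/20)·3 + (7/100)·4 + (9/100)·5 + (11/100)·6 + (13/100)·7 + (3/20)·8 + (17/100)·9 + (19/100)·10 = 143/20
Expected profit = 143/20 − 3 = 83/20

83/20 dollars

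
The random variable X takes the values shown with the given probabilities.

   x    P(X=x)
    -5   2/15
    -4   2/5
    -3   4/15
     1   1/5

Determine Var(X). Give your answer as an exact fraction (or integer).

E[X] = (2/15)·(-5) + (2/5)·(-4) + (4/15)·(-3) + (1/5)·1 = -43/15
E[X²] = (2/15)·25 + (2/5)·16 + (4/15)·9 + (1/5)·1 = 37/3
Var(X) = 37/3 − (-43/15)² = 926/225

926/225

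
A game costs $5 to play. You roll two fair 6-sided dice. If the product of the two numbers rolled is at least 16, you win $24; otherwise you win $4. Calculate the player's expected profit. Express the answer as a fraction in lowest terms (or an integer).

E[payout] = (25/36)·4 + (11/36)·24 = 91/9
Expected profit = 91/9 − 5 = 46/9

46/9 dollars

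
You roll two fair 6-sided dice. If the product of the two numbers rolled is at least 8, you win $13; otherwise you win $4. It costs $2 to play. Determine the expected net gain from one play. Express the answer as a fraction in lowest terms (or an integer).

E[payout] = (7/18)·4 + (11/18)·13 = 19/2
Expected profit = 19/2 − 2 = 15/2

15/2 dollars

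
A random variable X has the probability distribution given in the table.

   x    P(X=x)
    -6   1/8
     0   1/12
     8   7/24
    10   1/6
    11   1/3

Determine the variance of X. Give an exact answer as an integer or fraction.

4655/144

E[X] = (1/8)·(-6) + (1/12)·0 + (7/24)·8 + (1/6)·10 + (1/3)·11 = 83/12
E[X²] = (1/8)·36 + (1/12)·0 + (7/24)·64 + (1/6)·100 + (1/3)·121 = 481/6
Var(X) = 481/6 − (83/12)² = 4655/144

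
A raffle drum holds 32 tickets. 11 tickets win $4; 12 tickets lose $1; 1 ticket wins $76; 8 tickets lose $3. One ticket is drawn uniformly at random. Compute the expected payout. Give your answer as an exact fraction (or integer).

21/8 dollars

E[payout] = (11/32)·4 + (12/32)·(-1) + (1/32)·76 + (8/32)·(-3) = 21/8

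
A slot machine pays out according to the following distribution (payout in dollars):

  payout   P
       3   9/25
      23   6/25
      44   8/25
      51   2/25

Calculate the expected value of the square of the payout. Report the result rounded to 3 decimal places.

E[X²] = (9/25)·9 + (6/25)·529 + (8/25)·1936 + (2/25)·2601
     = 4789/5 ≈ 957.800

957.800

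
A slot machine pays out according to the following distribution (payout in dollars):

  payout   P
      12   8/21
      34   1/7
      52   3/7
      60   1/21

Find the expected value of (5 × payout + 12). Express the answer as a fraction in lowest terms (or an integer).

1294/7

E[5x+12] = (8/21)·72 + (1/7)·182 + (3/7)·272 + (1/21)·312
     = 1294/7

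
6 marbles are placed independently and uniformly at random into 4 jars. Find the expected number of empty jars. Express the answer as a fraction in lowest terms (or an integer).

729/1024

Let Xⱼ=1 if jar j is empty. P(Xⱼ=1) = ((4-1)/4)^6 = 729/4096.
By linearity, E[#empty] = 4·729/4096 = 729/1024.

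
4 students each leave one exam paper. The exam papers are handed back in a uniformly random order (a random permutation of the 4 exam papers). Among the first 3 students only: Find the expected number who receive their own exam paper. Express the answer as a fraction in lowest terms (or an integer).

3/4

Let Xᵢ = 1 if person i gets their own exam paper. For each i, P(Xᵢ=1) = 1/4.
By linearity of expectation, E[X₁+…+X_3] = 3·(1/4) = 3/4.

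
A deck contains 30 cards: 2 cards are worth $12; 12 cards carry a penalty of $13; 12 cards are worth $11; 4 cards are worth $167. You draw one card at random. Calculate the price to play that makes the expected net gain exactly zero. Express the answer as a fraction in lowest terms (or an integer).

E[payout] = (2/30)·12 + (12/30)·(-13) + (12/30)·11 + (4/30)·167 = 334/15
Fair fee = E[payout] = 334/15

334/15 dollars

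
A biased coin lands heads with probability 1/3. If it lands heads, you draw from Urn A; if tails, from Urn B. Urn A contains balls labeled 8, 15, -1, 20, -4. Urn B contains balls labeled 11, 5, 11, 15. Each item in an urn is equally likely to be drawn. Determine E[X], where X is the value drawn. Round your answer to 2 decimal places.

9.53

E[X | Urn A] = (8 + 15 − 1 + 20 − 4)/5 = 38/5
E[X | Urn B] = (11 + 5 + 11 + 15)/4 = 21/2
E[X] = (1/3)·38/5 + (2/3)·21/2 = 143/15 ≈ 9.53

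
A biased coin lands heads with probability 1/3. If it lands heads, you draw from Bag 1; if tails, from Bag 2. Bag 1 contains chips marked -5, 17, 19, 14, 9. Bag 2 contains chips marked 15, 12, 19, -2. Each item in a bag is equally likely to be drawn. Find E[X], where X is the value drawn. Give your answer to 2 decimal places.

10.93

E[X | Bag 1] = (-5 + 17 + 19 + 14 + 9)/5 = 54/5
E[X | Bag 2] = (15 + 12 + 19 − 2)/4 = 11
E[X] = (1/3)·54/5 + (2/3)·11 = 164/15 ≈ 10.93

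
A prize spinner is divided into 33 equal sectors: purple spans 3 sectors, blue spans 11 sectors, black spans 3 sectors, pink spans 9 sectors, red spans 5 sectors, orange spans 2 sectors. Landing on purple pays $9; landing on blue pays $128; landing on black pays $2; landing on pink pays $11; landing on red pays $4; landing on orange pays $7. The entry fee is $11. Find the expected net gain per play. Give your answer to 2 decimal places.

E[payout] = (3/33)·9 + (11/33)·128 + (3/33)·2 + (9/33)·11 + (5/33)·4 + (2/33)·7 = 1574/33
Expected profit = 1574/33 − 11 = 1211/33 ≈ $36.70

$36.70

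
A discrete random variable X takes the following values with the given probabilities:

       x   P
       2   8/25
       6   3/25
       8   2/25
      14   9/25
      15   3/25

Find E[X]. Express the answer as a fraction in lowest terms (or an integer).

221/25

E[X] = (8/25)·2 + (3/25)·6 + (2/25)·8 + (9/25)·14 + (3/25)·15
     = 221/25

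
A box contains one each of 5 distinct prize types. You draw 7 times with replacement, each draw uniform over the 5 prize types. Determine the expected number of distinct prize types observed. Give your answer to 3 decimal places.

Let Xⱼ=1 if type j appears at least once. P(Xⱼ=1) = 1 − ((5−1)/5)^7 = 61741/78125.
E[#distinct] = 5·61741/78125 = 61741/15625.
≈ 3.951

3.951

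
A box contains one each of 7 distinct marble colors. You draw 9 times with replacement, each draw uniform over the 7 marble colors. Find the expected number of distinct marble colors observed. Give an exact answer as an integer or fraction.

30275911/5764801

Let Xⱼ=1 if type j appears at least once. P(Xⱼ=1) = 1 − ((7−1)/7)^9 = 30275911/40353607.
E[#distinct] = 7·30275911/40353607 = 30275911/5764801.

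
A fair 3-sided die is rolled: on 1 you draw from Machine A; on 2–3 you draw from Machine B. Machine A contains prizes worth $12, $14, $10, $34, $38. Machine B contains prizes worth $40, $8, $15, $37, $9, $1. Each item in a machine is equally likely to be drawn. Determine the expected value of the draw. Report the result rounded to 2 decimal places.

$19.42

E[X | Machine A] = (12 + 14 + 10 + 34 + 38)/5 = 108/5
E[X | Machine B] = (40 + 8 + 15 + 37 + 9 + 1)/6 = 55/3
E[X] = (1/3)·108/5 + (2/3)·55/3 = 874/45 ≈ 19.42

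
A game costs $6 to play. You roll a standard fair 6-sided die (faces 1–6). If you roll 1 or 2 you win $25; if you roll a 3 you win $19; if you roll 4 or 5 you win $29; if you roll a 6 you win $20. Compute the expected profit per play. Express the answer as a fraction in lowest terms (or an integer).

E[payout] = (1/6)·19 + (1/6)·20 + (1/3)·25 + (1/3)·29 = 49/2
Expected profit = 49/2 − 6 = 37/2

37/2 dollars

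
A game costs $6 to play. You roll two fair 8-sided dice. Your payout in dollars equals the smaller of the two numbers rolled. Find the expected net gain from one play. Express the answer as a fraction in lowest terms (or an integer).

-45/16 dollars

Distribution of the smaller of the two numbers rolled: 1 w.p. 15/64, 2 w.p. 13/64, 3 w.p. 11/64, 4 w.p. 9/64, 5 w.p. 7/64, 6 w.p. 5/64, …
E[payout] = (15/64)·1 + (13/64)·2 + (11/64)·3 + (9/64)·4 + (7/64)·5 + (5/64)·6 + (3/64)·7 + (1/64)·8 = 51/16
Expected profit = 51/16 − 6 = -45/16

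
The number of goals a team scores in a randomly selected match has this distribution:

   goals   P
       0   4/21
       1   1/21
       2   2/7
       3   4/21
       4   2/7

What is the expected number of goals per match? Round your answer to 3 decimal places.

E[X] = (4/21)·0 + (1/21)·1 + (2/7)·2 + (4/21)·3 + (2/7)·4
     = 7/3 ≈ 2.333

2.333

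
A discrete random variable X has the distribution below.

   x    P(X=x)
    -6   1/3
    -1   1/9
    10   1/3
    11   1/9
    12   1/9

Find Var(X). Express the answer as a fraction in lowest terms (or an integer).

4910/81

E[X] = (1/3)·(-6) + (1/9)·(-1) + (1/3)·10 + (1/9)·11 + (1/9)·12 = 34/9
E[X²] = (1/3)·36 + (1/9)·1 + (1/3)·100 + (1/9)·121 + (1/9)·144 = 674/9
Var(X) = 674/9 − (34/9)² = 4910/81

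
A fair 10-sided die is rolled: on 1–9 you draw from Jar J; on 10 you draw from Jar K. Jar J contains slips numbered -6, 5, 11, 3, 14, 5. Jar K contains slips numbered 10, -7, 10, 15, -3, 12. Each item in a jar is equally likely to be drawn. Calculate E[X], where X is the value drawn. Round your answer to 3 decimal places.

E[X | Jar J] = (-6 + 5 + 11 + 3 + 14 + 5)/6 = 16/3
E[X | Jar K] = (10 − 7 + 10 + 15 − 3 + 12)/6 = 37/6
E[X] = (9/10)·16/3 + (1/10)·37/6 = 65/12 ≈ 5.417

5.417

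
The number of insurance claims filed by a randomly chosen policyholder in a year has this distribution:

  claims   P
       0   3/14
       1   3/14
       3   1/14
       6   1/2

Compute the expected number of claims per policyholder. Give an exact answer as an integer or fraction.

24/7

E[X] = (3/14)·0 + (3/14)·1 + (1/14)·3 + (1/2)·6
     = 24/7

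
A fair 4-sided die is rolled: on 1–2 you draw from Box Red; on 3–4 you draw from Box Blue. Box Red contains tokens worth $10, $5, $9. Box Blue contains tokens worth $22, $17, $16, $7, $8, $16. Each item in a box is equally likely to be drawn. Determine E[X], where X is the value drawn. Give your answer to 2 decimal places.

$11.17

E[X | Box Red] = (10 + 5 + 9)/3 = 8
E[X | Box Blue] = (22 + 17 + 16 + 7 + 8 + 16)/6 = 43/3
E[X] = (1/2)·8 + (1/2)·43/3 = 67/6 ≈ 11.17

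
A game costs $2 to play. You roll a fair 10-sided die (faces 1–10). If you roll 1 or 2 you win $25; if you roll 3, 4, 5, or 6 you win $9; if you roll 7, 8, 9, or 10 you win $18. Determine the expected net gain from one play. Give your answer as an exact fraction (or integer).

69/5 dollars

E[payout] = (2/5)·9 + (2/5)·18 + (1/5)·25 = 79/5
Expected profit = 79/5 − 2 = 69/5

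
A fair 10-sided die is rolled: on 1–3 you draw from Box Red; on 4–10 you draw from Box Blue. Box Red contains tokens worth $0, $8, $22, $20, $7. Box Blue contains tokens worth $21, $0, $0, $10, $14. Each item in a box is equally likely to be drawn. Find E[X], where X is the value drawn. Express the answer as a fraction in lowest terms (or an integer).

243/25 dollars

E[X | Box Red] = (0 + 8 + 22 + 20 + 7)/5 = 57/5
E[X | Box Blue] = (21 + 0 + 0 + 10 + 14)/5 = 9
E[X] = (3/10)·57/5 + (7/10)·9 = 243/25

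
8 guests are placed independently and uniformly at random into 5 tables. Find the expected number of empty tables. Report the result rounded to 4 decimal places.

0.8389

Let Xⱼ=1 if table j is empty. P(Xⱼ=1) = ((5-1)/5)^8 = 65536/390625.
By linearity, E[#empty] = 5·65536/390625 = 65536/78125.
≈ 0.8389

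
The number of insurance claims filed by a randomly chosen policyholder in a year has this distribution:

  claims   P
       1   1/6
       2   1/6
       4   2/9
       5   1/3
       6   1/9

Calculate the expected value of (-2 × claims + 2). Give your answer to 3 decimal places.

-5.444

E[-2x+2] = (1/6)·0 + (1/6)·(-2) + (2/9)·(-6) + (1/3)·(-8) + (1/9)·(-10)
     = -49/9 ≈ -5.444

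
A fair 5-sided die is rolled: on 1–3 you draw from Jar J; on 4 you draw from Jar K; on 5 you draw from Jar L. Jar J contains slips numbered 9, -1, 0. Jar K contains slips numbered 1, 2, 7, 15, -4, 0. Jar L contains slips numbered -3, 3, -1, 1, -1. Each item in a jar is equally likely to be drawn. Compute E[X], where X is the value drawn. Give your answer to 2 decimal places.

E[X | Jar J] = (9 − 1 + 0)/3 = 8/3
E[X | Jar K] = (1 + 2 + 7 + 15 − 4 + 0)/6 = 7/2
E[X | Jar L] = (-3 + 3 − 1 + 1 − 1)/5 = -1/5
E[X] = (3/5)·8/3 + (1/5)·7/2 + (1/5)·(-1/5) = 113/50 ≈ 2.26

2.26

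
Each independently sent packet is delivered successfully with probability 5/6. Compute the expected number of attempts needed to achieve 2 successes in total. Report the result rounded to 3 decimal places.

2.400

By linearity (sum of 2 independent geometric waits), E[trials] = 2/p = 2/(5/6) = 12/5.
≈ 2.400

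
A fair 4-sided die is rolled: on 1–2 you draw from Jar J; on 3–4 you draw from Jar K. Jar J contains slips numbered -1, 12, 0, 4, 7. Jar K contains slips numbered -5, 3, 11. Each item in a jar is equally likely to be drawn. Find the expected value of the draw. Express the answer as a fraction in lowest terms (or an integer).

37/10

E[X | Jar J] = (-1 + 12 + 0 + 4 + 7)/5 = 22/5
E[X | Jar K] = (-5 + 3 + 11)/3 = 3
E[X] = (1/2)·22/5 + (1/2)·3 = 37/10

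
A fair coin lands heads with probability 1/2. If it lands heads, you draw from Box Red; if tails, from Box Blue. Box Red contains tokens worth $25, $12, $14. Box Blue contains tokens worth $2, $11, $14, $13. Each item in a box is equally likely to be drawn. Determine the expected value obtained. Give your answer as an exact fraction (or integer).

27/2 dollars

E[X | Box Red] = (25 + 12 + 14)/3 = 17
E[X | Box Blue] = (2 + 11 + 14 + 13)/4 = 10
E[X] = (1/2)·17 + (1/2)·10 = 27/2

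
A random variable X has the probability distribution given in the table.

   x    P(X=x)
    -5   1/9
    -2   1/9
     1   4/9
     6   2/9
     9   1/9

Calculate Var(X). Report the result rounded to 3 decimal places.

E[X] = (1/9)·(-5) + (1/9)·(-2) + (4/9)·1 + (2/9)·6 + (1/9)·9 = 2
E[X²] = (1/9)·25 + (1/9)·4 + (4/9)·1 + (2/9)·36 + (1/9)·81 = 62/3
Var(X) = 62/3 − (2)² = 50/3 ≈ 16.667

16.667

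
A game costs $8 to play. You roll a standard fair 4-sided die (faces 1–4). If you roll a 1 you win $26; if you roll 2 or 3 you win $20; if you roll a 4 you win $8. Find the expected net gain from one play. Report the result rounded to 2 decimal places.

E[payout] = (1/4)·8 + (1/2)·20 + (1/4)·26 = 37/2
Expected profit = 37/2 − 8 = 21/2 ≈ $10.50

$10.50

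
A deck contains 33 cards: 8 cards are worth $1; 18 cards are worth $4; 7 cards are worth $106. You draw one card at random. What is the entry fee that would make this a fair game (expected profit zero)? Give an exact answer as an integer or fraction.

274/11 dollars

E[payout] = (8/33)·1 + (18/33)·4 + (7/33)·106 = 274/11
Fair fee = E[payout] = 274/11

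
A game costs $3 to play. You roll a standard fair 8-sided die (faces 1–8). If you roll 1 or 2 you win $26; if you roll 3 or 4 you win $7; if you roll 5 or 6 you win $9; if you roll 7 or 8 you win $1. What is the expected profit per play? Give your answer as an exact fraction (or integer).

31/4 dollars

E[payout] = (1/4)·1 + (1/4)·7 + (1/4)·9 + (1/4)·26 = 43/4
Expected profit = 43/4 − 3 = 31/4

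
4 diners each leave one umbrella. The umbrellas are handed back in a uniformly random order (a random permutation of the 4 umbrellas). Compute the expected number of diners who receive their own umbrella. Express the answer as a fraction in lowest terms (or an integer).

1

Let Xᵢ = 1 if person i gets their own umbrella. For each i, P(Xᵢ=1) = 1/4.
By linearity of expectation, E[X₁+…+X_4] = 4·(1/4) = 1.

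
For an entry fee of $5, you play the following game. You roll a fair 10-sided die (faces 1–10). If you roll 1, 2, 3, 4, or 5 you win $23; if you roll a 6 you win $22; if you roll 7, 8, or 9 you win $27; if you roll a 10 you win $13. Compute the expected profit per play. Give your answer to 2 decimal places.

E[payout] = (1/10)·13 + (1/10)·22 + (1/2)·23 + (3/10)·27 = 231/10
Expected profit = 231/10 − 5 = 181/10 ≈ $18.10

$18.10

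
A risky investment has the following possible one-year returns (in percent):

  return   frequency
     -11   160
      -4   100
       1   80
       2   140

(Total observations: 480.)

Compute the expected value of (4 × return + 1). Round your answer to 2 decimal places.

Total = 480, so P(return=-11) = 160/480, etc.
E[4x+1] = (1/3)·(-43) + (5/24)·(-15) + (1/6)·5 + (7/24)·9
     = -14 ≈ -14.00

-14.00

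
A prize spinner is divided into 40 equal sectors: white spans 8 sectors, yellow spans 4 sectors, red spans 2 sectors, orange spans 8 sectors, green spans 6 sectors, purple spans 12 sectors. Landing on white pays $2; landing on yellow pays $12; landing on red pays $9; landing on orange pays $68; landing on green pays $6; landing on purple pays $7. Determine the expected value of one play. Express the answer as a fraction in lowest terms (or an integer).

E[payout] = (8/40)·2 + (4/40)·12 + (2/40)·9 + (8/40)·68 + (6/40)·6 + (12/40)·7 = 373/20

373/20 dollars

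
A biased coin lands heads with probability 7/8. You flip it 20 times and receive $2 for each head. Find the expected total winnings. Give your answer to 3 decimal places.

E[#heads] = 20·7/8 = 35/2 (linearity over flips).
E[winnings] = 2·35/2 = 35.
≈ 35.000

$35.000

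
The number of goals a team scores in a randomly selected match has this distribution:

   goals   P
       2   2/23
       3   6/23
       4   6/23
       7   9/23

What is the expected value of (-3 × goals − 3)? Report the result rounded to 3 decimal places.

-17.217

E[-3x-3] = (2/23)·(-9) + (6/23)·(-12) + (6/23)·(-15) + (9/23)·(-24)
     = -396/23 ≈ -17.217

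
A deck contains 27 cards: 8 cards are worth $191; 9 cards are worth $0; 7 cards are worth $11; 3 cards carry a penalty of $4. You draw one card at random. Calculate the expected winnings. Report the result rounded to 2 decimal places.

E[payout] = (8/27)·191 + (9/27)·0 + (7/27)·11 + (3/27)·(-4) = 59
≈ $59.00

$59.00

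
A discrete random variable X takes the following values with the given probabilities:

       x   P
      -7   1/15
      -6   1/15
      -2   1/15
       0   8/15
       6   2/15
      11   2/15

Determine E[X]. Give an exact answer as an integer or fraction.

E[X] = (1/15)·(-7) + (1/15)·(-6) + (1/15)·(-2) + (8/15)·0 + (2/15)·6 + (2/15)·11
     = 19/15

19/15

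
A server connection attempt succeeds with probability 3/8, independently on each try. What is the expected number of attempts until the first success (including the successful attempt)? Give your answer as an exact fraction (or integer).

8/3

For a geometric distribution, E[trials] = 1/p = 1/(3/8) = 8/3.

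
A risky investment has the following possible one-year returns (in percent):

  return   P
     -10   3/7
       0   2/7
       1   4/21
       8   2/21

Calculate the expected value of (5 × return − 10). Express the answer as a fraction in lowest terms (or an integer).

E[5x-10] = (3/7)·(-60) + (2/7)·(-10) + (4/21)·(-5) + (2/21)·30
     = -80/3

-80/3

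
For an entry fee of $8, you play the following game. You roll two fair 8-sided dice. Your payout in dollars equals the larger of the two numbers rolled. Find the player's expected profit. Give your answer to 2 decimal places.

-$2.19

Distribution of the larger of the two numbers rolled: 1 w.p. 1/64, 2 w.p. 3/64, 3 w.p. 5/64, 4 w.p. 7/64, 5 w.p. 9/64, 6 w.p. 11/64, …
E[payout] = (1/64)·1 + (3/64)·2 + (5/64)·3 + (7/64)·4 + (9/64)·5 + (11/64)·6 + (13/64)·7 + (15/64)·8 = 93/16
Expected profit = 93/16 − 8 = -35/16 ≈ -$2.19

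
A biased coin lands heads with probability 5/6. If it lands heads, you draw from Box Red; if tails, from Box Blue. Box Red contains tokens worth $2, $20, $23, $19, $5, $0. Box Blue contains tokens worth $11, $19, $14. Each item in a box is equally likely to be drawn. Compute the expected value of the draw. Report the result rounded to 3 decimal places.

$12.028

E[X | Box Red] = (2 + 20 + 23 + 19 + 5 + 0)/6 = 23/2
E[X | Box Blue] = (11 + 19 + 14)/3 = 44/3
E[X] = (5/6)·23/2 + (1/6)·44/3 = 433/36 ≈ 12.028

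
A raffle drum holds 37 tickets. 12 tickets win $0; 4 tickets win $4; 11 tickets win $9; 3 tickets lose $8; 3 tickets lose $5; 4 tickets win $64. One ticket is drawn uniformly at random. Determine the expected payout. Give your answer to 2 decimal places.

$8.97

E[payout] = (12/37)·0 + (4/37)·4 + (11/37)·9 + (3/37)·(-8) + (3/37)·(-5) + (4/37)·64 = 332/37
≈ $8.97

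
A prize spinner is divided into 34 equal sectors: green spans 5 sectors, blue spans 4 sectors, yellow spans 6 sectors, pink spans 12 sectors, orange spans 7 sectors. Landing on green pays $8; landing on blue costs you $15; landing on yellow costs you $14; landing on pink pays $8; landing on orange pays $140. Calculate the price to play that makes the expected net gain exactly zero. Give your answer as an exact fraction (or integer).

E[payout] = (5/34)·8 + (4/34)·(-15) + (6/34)·(-14) + (12/34)·8 + (7/34)·140 = 486/17
Fair fee = E[payout] = 486/17

486/17 dollars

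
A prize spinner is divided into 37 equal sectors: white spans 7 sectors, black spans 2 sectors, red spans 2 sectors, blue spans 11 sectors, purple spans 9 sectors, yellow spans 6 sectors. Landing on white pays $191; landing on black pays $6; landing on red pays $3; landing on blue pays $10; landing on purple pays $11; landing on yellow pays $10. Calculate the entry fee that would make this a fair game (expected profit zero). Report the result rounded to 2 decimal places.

E[payout] = (7/37)·191 + (2/37)·6 + (2/37)·3 + (11/37)·10 + (9/37)·11 + (6/37)·10 = 1624/37
Fair fee = E[payout] = 1624/37 ≈ $43.89

$43.89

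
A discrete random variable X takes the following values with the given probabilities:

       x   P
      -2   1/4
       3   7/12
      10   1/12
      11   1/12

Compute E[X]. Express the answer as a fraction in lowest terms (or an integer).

E[X] = (1/4)·(-2) + (7/12)·3 + (1/12)·10 + (1/12)·11
     = 3

3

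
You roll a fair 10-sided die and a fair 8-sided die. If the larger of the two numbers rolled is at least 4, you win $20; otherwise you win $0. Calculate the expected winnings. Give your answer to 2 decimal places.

E[payout] = (9/80)·0 + (71/80)·20 = 71/4
≈ $17.75

$17.75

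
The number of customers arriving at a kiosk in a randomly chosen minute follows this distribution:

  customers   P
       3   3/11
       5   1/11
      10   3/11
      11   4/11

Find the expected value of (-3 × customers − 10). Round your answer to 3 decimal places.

-34.000

E[-3x-10] = (3/11)·(-19) + (1/11)·(-25) + (3/11)·(-40) + (4/11)·(-43)
     = -34 ≈ -34.000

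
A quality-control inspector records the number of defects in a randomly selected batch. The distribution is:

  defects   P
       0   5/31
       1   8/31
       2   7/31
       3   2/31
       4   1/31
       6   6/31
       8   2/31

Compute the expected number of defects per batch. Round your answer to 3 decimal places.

2.710

E[X] = (5/31)·0 + (8/31)·1 + (7/31)·2 + (2/31)·3 + (1/31)·4 + (6/31)·6 + (2/31)·8
     = 84/31 ≈ 2.710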